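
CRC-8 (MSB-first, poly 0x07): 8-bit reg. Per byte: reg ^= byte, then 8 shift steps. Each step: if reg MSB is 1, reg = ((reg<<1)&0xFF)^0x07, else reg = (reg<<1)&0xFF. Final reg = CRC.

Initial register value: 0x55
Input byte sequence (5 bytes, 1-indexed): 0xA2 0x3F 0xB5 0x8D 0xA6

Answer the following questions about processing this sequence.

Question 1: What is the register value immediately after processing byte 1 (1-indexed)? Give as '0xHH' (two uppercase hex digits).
After byte 1 (0xA2): reg=0xCB

Answer: 0xCB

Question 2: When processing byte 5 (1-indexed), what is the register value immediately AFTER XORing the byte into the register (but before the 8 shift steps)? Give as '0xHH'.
Register before byte 5: 0x63
Byte 5: 0xA6
0x63 XOR 0xA6 = 0xC5

Answer: 0xC5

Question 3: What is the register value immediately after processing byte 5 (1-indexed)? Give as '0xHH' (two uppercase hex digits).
Answer: 0x55

Derivation:
After byte 1 (0xA2): reg=0xCB
After byte 2 (0x3F): reg=0xC2
After byte 3 (0xB5): reg=0x42
After byte 4 (0x8D): reg=0x63
After byte 5 (0xA6): reg=0x55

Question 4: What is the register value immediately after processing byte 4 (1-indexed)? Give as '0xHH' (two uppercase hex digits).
After byte 1 (0xA2): reg=0xCB
After byte 2 (0x3F): reg=0xC2
After byte 3 (0xB5): reg=0x42
After byte 4 (0x8D): reg=0x63

Answer: 0x63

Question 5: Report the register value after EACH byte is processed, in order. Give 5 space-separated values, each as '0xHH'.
0xCB 0xC2 0x42 0x63 0x55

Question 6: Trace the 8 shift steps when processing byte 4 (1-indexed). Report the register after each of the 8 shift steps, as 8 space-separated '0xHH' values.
After byte 1 (0xA2): reg=0xCB
After byte 2 (0x3F): reg=0xC2
After byte 3 (0xB5): reg=0x42
Register before byte 4: 0x42
After XOR with byte 0x8D: 0xCF

Answer: 0x99 0x35 0x6A 0xD4 0xAF 0x59 0xB2 0x63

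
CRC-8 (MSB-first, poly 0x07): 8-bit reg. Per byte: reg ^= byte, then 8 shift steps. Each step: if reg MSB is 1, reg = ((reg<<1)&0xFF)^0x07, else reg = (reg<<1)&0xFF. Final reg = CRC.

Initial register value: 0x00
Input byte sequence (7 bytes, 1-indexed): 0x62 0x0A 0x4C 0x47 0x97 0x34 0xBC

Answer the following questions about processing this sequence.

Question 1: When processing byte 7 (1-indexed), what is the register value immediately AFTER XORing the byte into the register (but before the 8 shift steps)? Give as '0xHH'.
Answer: 0x9B

Derivation:
Register before byte 7: 0x27
Byte 7: 0xBC
0x27 XOR 0xBC = 0x9B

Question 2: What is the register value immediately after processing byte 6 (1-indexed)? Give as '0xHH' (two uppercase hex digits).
Answer: 0x27

Derivation:
After byte 1 (0x62): reg=0x29
After byte 2 (0x0A): reg=0xE9
After byte 3 (0x4C): reg=0x72
After byte 4 (0x47): reg=0x8B
After byte 5 (0x97): reg=0x54
After byte 6 (0x34): reg=0x27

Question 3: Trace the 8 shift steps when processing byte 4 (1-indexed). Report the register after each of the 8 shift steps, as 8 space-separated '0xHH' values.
After byte 1 (0x62): reg=0x29
After byte 2 (0x0A): reg=0xE9
After byte 3 (0x4C): reg=0x72
Register before byte 4: 0x72
After XOR with byte 0x47: 0x35

Answer: 0x6A 0xD4 0xAF 0x59 0xB2 0x63 0xC6 0x8B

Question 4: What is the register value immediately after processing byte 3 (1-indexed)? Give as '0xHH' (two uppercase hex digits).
After byte 1 (0x62): reg=0x29
After byte 2 (0x0A): reg=0xE9
After byte 3 (0x4C): reg=0x72

Answer: 0x72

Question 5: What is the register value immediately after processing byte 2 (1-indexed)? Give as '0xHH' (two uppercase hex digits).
After byte 1 (0x62): reg=0x29
After byte 2 (0x0A): reg=0xE9

Answer: 0xE9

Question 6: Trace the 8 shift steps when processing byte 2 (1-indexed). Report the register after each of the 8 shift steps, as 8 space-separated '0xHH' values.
Answer: 0x46 0x8C 0x1F 0x3E 0x7C 0xF8 0xF7 0xE9

Derivation:
After byte 1 (0x62): reg=0x29
Register before byte 2: 0x29
After XOR with byte 0x0A: 0x23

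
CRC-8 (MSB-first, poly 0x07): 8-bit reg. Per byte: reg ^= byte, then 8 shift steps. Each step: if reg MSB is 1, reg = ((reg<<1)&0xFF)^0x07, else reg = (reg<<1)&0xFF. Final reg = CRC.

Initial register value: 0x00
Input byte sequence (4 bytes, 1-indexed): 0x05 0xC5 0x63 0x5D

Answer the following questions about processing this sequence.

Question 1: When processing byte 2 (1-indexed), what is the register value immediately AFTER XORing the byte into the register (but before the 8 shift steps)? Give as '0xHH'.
Register before byte 2: 0x1B
Byte 2: 0xC5
0x1B XOR 0xC5 = 0xDE

Answer: 0xDE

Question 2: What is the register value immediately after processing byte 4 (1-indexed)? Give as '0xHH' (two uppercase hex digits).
Answer: 0x5D

Derivation:
After byte 1 (0x05): reg=0x1B
After byte 2 (0xC5): reg=0x14
After byte 3 (0x63): reg=0x42
After byte 4 (0x5D): reg=0x5D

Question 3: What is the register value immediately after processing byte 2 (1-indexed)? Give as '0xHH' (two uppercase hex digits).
After byte 1 (0x05): reg=0x1B
After byte 2 (0xC5): reg=0x14

Answer: 0x14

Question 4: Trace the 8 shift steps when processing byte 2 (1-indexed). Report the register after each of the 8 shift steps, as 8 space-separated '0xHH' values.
After byte 1 (0x05): reg=0x1B
Register before byte 2: 0x1B
After XOR with byte 0xC5: 0xDE

Answer: 0xBB 0x71 0xE2 0xC3 0x81 0x05 0x0A 0x14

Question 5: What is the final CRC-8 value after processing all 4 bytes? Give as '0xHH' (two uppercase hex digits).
After byte 1 (0x05): reg=0x1B
After byte 2 (0xC5): reg=0x14
After byte 3 (0x63): reg=0x42
After byte 4 (0x5D): reg=0x5D

Answer: 0x5D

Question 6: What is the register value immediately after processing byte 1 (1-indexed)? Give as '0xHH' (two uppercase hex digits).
Answer: 0x1B

Derivation:
After byte 1 (0x05): reg=0x1B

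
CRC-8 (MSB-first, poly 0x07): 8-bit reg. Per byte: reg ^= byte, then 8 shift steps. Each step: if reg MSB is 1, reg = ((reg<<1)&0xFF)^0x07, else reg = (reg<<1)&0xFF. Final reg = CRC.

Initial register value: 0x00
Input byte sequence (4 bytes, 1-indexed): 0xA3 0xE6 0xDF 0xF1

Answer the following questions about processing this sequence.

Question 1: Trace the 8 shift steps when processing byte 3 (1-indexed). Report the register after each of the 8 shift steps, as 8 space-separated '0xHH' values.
Answer: 0x88 0x17 0x2E 0x5C 0xB8 0x77 0xEE 0xDB

Derivation:
After byte 1 (0xA3): reg=0x60
After byte 2 (0xE6): reg=0x9B
Register before byte 3: 0x9B
After XOR with byte 0xDF: 0x44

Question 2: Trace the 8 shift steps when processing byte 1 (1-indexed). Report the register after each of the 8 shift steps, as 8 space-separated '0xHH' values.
Answer: 0x41 0x82 0x03 0x06 0x0C 0x18 0x30 0x60

Derivation:
Register before byte 1: 0x00
After XOR with byte 0xA3: 0xA3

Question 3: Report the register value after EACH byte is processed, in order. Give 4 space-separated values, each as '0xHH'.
0x60 0x9B 0xDB 0xD6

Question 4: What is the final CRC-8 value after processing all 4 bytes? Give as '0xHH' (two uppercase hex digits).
Answer: 0xD6

Derivation:
After byte 1 (0xA3): reg=0x60
After byte 2 (0xE6): reg=0x9B
After byte 3 (0xDF): reg=0xDB
After byte 4 (0xF1): reg=0xD6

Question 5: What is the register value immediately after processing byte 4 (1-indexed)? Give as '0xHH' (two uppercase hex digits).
Answer: 0xD6

Derivation:
After byte 1 (0xA3): reg=0x60
After byte 2 (0xE6): reg=0x9B
After byte 3 (0xDF): reg=0xDB
After byte 4 (0xF1): reg=0xD6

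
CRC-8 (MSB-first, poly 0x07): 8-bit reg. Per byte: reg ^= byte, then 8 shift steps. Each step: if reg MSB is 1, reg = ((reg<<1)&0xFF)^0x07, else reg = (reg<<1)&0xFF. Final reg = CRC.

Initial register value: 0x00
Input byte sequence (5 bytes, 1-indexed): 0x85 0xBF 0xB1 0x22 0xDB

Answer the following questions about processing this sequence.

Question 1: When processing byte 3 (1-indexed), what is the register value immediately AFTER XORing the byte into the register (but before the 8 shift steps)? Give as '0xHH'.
Answer: 0x72

Derivation:
Register before byte 3: 0xC3
Byte 3: 0xB1
0xC3 XOR 0xB1 = 0x72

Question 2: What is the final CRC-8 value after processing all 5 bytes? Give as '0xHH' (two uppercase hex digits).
After byte 1 (0x85): reg=0x92
After byte 2 (0xBF): reg=0xC3
After byte 3 (0xB1): reg=0x59
After byte 4 (0x22): reg=0x66
After byte 5 (0xDB): reg=0x3A

Answer: 0x3A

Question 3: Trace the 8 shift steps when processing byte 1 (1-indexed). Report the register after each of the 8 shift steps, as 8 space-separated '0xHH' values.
Register before byte 1: 0x00
After XOR with byte 0x85: 0x85

Answer: 0x0D 0x1A 0x34 0x68 0xD0 0xA7 0x49 0x92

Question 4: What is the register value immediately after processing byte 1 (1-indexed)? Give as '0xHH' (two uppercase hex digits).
After byte 1 (0x85): reg=0x92

Answer: 0x92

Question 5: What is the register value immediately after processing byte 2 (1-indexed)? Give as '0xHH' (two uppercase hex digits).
Answer: 0xC3

Derivation:
After byte 1 (0x85): reg=0x92
After byte 2 (0xBF): reg=0xC3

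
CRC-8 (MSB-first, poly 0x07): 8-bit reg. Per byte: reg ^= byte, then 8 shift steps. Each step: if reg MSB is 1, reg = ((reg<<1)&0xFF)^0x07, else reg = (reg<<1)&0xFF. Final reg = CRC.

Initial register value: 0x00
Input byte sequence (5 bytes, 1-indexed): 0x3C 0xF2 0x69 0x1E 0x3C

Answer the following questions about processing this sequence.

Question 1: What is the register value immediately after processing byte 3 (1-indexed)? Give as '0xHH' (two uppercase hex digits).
Answer: 0x3D

Derivation:
After byte 1 (0x3C): reg=0xB4
After byte 2 (0xF2): reg=0xD5
After byte 3 (0x69): reg=0x3D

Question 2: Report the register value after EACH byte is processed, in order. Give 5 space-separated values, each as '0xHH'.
0xB4 0xD5 0x3D 0xE9 0x25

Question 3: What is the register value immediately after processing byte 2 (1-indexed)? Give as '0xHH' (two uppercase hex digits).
After byte 1 (0x3C): reg=0xB4
After byte 2 (0xF2): reg=0xD5

Answer: 0xD5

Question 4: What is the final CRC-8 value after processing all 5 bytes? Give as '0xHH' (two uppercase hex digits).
After byte 1 (0x3C): reg=0xB4
After byte 2 (0xF2): reg=0xD5
After byte 3 (0x69): reg=0x3D
After byte 4 (0x1E): reg=0xE9
After byte 5 (0x3C): reg=0x25

Answer: 0x25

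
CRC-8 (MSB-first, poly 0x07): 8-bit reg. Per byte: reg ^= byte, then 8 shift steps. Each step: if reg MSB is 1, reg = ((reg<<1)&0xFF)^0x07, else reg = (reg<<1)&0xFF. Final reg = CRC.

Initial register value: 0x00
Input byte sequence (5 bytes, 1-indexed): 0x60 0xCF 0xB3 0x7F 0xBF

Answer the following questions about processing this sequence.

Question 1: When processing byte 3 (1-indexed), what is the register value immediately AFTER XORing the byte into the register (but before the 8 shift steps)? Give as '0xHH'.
Register before byte 3: 0x96
Byte 3: 0xB3
0x96 XOR 0xB3 = 0x25

Answer: 0x25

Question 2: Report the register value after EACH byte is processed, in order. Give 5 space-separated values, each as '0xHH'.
0x27 0x96 0xFB 0x95 0xD6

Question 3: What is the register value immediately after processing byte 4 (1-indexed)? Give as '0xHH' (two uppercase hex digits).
After byte 1 (0x60): reg=0x27
After byte 2 (0xCF): reg=0x96
After byte 3 (0xB3): reg=0xFB
After byte 4 (0x7F): reg=0x95

Answer: 0x95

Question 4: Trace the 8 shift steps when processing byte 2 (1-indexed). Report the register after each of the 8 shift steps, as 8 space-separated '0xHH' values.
Answer: 0xD7 0xA9 0x55 0xAA 0x53 0xA6 0x4B 0x96

Derivation:
After byte 1 (0x60): reg=0x27
Register before byte 2: 0x27
After XOR with byte 0xCF: 0xE8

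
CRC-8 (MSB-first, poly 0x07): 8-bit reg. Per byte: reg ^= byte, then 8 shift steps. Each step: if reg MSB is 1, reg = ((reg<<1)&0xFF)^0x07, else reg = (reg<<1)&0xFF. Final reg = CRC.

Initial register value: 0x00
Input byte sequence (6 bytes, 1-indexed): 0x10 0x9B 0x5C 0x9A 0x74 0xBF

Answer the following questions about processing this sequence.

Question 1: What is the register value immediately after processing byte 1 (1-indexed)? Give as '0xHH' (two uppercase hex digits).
Answer: 0x70

Derivation:
After byte 1 (0x10): reg=0x70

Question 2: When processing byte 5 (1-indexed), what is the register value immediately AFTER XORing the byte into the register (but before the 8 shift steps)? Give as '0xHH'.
Register before byte 5: 0x1D
Byte 5: 0x74
0x1D XOR 0x74 = 0x69

Answer: 0x69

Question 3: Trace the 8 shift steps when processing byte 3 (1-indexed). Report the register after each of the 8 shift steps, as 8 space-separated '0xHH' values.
After byte 1 (0x10): reg=0x70
After byte 2 (0x9B): reg=0x9F
Register before byte 3: 0x9F
After XOR with byte 0x5C: 0xC3

Answer: 0x81 0x05 0x0A 0x14 0x28 0x50 0xA0 0x47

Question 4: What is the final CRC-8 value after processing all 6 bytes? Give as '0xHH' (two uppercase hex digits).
After byte 1 (0x10): reg=0x70
After byte 2 (0x9B): reg=0x9F
After byte 3 (0x5C): reg=0x47
After byte 4 (0x9A): reg=0x1D
After byte 5 (0x74): reg=0x18
After byte 6 (0xBF): reg=0x7C

Answer: 0x7C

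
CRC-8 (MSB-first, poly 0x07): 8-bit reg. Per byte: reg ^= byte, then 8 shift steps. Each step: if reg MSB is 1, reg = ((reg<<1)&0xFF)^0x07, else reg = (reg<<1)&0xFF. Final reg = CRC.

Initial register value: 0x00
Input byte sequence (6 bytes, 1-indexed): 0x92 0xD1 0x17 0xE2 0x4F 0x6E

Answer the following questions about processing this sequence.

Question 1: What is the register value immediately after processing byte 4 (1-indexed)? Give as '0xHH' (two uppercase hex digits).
Answer: 0xA2

Derivation:
After byte 1 (0x92): reg=0xF7
After byte 2 (0xD1): reg=0xF2
After byte 3 (0x17): reg=0xB5
After byte 4 (0xE2): reg=0xA2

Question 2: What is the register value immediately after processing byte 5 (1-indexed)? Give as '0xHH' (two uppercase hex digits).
After byte 1 (0x92): reg=0xF7
After byte 2 (0xD1): reg=0xF2
After byte 3 (0x17): reg=0xB5
After byte 4 (0xE2): reg=0xA2
After byte 5 (0x4F): reg=0x8D

Answer: 0x8D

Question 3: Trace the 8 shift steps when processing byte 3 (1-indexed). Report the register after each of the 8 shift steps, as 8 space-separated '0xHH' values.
After byte 1 (0x92): reg=0xF7
After byte 2 (0xD1): reg=0xF2
Register before byte 3: 0xF2
After XOR with byte 0x17: 0xE5

Answer: 0xCD 0x9D 0x3D 0x7A 0xF4 0xEF 0xD9 0xB5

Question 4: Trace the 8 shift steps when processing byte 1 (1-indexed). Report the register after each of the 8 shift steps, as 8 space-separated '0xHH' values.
Answer: 0x23 0x46 0x8C 0x1F 0x3E 0x7C 0xF8 0xF7

Derivation:
Register before byte 1: 0x00
After XOR with byte 0x92: 0x92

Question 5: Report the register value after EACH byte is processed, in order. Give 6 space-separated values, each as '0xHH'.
0xF7 0xF2 0xB5 0xA2 0x8D 0xA7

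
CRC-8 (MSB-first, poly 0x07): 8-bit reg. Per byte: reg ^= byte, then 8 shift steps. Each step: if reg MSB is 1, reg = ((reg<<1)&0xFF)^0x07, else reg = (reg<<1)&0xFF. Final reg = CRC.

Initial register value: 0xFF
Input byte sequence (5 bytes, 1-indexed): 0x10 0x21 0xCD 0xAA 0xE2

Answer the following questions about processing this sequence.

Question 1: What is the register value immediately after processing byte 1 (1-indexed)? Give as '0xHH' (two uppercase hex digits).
After byte 1 (0x10): reg=0x83

Answer: 0x83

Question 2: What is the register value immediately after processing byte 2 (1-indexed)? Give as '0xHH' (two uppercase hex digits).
Answer: 0x67

Derivation:
After byte 1 (0x10): reg=0x83
After byte 2 (0x21): reg=0x67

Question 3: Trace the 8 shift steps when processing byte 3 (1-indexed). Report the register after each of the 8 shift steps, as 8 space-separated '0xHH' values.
Answer: 0x53 0xA6 0x4B 0x96 0x2B 0x56 0xAC 0x5F

Derivation:
After byte 1 (0x10): reg=0x83
After byte 2 (0x21): reg=0x67
Register before byte 3: 0x67
After XOR with byte 0xCD: 0xAA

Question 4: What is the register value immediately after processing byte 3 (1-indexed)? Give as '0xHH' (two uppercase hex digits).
Answer: 0x5F

Derivation:
After byte 1 (0x10): reg=0x83
After byte 2 (0x21): reg=0x67
After byte 3 (0xCD): reg=0x5F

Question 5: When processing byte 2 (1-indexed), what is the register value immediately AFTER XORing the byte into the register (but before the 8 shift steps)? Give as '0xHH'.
Answer: 0xA2

Derivation:
Register before byte 2: 0x83
Byte 2: 0x21
0x83 XOR 0x21 = 0xA2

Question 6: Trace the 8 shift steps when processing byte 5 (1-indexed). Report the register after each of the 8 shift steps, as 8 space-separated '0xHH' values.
Answer: 0x4E 0x9C 0x3F 0x7E 0xFC 0xFF 0xF9 0xF5

Derivation:
After byte 1 (0x10): reg=0x83
After byte 2 (0x21): reg=0x67
After byte 3 (0xCD): reg=0x5F
After byte 4 (0xAA): reg=0xC5
Register before byte 5: 0xC5
After XOR with byte 0xE2: 0x27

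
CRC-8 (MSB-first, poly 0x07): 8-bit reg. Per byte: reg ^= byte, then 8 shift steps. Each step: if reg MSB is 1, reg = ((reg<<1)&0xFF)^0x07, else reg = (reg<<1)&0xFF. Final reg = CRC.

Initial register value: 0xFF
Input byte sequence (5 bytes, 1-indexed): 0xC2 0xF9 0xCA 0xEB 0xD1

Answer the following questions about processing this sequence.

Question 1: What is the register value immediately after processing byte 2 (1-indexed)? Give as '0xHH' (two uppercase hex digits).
Answer: 0xF1

Derivation:
After byte 1 (0xC2): reg=0xB3
After byte 2 (0xF9): reg=0xF1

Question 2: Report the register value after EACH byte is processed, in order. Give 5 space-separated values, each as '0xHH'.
0xB3 0xF1 0xA1 0xF1 0xE0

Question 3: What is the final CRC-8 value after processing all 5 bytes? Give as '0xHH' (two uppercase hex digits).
Answer: 0xE0

Derivation:
After byte 1 (0xC2): reg=0xB3
After byte 2 (0xF9): reg=0xF1
After byte 3 (0xCA): reg=0xA1
After byte 4 (0xEB): reg=0xF1
After byte 5 (0xD1): reg=0xE0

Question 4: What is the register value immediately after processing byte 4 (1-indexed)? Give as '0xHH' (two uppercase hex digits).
Answer: 0xF1

Derivation:
After byte 1 (0xC2): reg=0xB3
After byte 2 (0xF9): reg=0xF1
After byte 3 (0xCA): reg=0xA1
After byte 4 (0xEB): reg=0xF1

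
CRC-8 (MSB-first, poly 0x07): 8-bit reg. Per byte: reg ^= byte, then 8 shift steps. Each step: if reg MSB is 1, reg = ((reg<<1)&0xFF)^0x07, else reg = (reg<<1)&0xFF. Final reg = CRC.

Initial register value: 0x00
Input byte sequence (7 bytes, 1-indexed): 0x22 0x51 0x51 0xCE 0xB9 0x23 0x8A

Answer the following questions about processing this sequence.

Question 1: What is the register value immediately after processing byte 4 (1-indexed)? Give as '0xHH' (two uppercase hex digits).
After byte 1 (0x22): reg=0xEE
After byte 2 (0x51): reg=0x34
After byte 3 (0x51): reg=0x3C
After byte 4 (0xCE): reg=0xD0

Answer: 0xD0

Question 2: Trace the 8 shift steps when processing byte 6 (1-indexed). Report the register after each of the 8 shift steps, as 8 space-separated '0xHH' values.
After byte 1 (0x22): reg=0xEE
After byte 2 (0x51): reg=0x34
After byte 3 (0x51): reg=0x3C
After byte 4 (0xCE): reg=0xD0
After byte 5 (0xB9): reg=0x18
Register before byte 6: 0x18
After XOR with byte 0x23: 0x3B

Answer: 0x76 0xEC 0xDF 0xB9 0x75 0xEA 0xD3 0xA1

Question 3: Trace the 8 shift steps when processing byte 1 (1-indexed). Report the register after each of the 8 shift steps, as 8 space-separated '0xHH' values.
Answer: 0x44 0x88 0x17 0x2E 0x5C 0xB8 0x77 0xEE

Derivation:
Register before byte 1: 0x00
After XOR with byte 0x22: 0x22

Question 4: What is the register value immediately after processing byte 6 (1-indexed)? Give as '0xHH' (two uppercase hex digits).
After byte 1 (0x22): reg=0xEE
After byte 2 (0x51): reg=0x34
After byte 3 (0x51): reg=0x3C
After byte 4 (0xCE): reg=0xD0
After byte 5 (0xB9): reg=0x18
After byte 6 (0x23): reg=0xA1

Answer: 0xA1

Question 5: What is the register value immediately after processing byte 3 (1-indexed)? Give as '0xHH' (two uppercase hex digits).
After byte 1 (0x22): reg=0xEE
After byte 2 (0x51): reg=0x34
After byte 3 (0x51): reg=0x3C

Answer: 0x3C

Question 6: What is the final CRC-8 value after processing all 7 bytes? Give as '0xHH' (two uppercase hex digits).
Answer: 0xD1

Derivation:
After byte 1 (0x22): reg=0xEE
After byte 2 (0x51): reg=0x34
After byte 3 (0x51): reg=0x3C
After byte 4 (0xCE): reg=0xD0
After byte 5 (0xB9): reg=0x18
After byte 6 (0x23): reg=0xA1
After byte 7 (0x8A): reg=0xD1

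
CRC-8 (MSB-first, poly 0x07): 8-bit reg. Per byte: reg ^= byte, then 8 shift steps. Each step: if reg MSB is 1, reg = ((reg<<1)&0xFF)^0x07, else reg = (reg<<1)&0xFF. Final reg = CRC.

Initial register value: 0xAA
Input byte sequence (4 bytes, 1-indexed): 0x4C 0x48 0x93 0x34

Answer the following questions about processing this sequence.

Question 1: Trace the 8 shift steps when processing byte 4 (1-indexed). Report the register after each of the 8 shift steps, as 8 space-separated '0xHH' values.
After byte 1 (0x4C): reg=0xBC
After byte 2 (0x48): reg=0xC2
After byte 3 (0x93): reg=0xB0
Register before byte 4: 0xB0
After XOR with byte 0x34: 0x84

Answer: 0x0F 0x1E 0x3C 0x78 0xF0 0xE7 0xC9 0x95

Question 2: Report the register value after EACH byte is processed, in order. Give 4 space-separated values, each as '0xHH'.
0xBC 0xC2 0xB0 0x95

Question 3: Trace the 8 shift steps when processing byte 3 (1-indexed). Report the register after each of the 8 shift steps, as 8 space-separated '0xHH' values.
Answer: 0xA2 0x43 0x86 0x0B 0x16 0x2C 0x58 0xB0

Derivation:
After byte 1 (0x4C): reg=0xBC
After byte 2 (0x48): reg=0xC2
Register before byte 3: 0xC2
After XOR with byte 0x93: 0x51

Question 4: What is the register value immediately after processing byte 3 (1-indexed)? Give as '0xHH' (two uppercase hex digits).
Answer: 0xB0

Derivation:
After byte 1 (0x4C): reg=0xBC
After byte 2 (0x48): reg=0xC2
After byte 3 (0x93): reg=0xB0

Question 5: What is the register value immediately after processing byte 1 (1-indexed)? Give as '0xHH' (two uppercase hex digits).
Answer: 0xBC

Derivation:
After byte 1 (0x4C): reg=0xBC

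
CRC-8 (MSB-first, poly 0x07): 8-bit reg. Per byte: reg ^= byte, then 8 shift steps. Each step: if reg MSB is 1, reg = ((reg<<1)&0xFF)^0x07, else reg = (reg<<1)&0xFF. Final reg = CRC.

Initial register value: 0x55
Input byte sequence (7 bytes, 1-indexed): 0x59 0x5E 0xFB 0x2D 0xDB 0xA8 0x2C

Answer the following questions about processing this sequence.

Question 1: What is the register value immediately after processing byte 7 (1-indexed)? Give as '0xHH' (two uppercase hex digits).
After byte 1 (0x59): reg=0x24
After byte 2 (0x5E): reg=0x61
After byte 3 (0xFB): reg=0xCF
After byte 4 (0x2D): reg=0xA0
After byte 5 (0xDB): reg=0x66
After byte 6 (0xA8): reg=0x64
After byte 7 (0x2C): reg=0xFF

Answer: 0xFF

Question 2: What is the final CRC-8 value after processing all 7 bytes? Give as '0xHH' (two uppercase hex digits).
Answer: 0xFF

Derivation:
After byte 1 (0x59): reg=0x24
After byte 2 (0x5E): reg=0x61
After byte 3 (0xFB): reg=0xCF
After byte 4 (0x2D): reg=0xA0
After byte 5 (0xDB): reg=0x66
After byte 6 (0xA8): reg=0x64
After byte 7 (0x2C): reg=0xFF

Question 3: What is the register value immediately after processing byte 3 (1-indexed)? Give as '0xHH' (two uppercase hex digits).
After byte 1 (0x59): reg=0x24
After byte 2 (0x5E): reg=0x61
After byte 3 (0xFB): reg=0xCF

Answer: 0xCF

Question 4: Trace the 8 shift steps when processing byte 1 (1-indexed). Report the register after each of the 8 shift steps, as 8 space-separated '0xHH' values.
Answer: 0x18 0x30 0x60 0xC0 0x87 0x09 0x12 0x24

Derivation:
Register before byte 1: 0x55
After XOR with byte 0x59: 0x0C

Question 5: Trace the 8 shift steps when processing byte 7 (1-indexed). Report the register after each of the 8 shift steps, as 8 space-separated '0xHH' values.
Answer: 0x90 0x27 0x4E 0x9C 0x3F 0x7E 0xFC 0xFF

Derivation:
After byte 1 (0x59): reg=0x24
After byte 2 (0x5E): reg=0x61
After byte 3 (0xFB): reg=0xCF
After byte 4 (0x2D): reg=0xA0
After byte 5 (0xDB): reg=0x66
After byte 6 (0xA8): reg=0x64
Register before byte 7: 0x64
After XOR with byte 0x2C: 0x48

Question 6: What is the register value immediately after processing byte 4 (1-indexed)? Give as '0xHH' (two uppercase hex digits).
After byte 1 (0x59): reg=0x24
After byte 2 (0x5E): reg=0x61
After byte 3 (0xFB): reg=0xCF
After byte 4 (0x2D): reg=0xA0

Answer: 0xA0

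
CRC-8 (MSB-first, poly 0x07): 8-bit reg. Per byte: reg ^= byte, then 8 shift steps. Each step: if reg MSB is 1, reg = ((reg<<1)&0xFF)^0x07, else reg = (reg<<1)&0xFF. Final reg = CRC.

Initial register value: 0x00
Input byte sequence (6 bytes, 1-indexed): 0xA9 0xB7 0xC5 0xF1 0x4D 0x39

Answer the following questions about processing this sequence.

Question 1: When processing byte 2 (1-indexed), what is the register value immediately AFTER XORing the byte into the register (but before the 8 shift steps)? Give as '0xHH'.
Register before byte 2: 0x56
Byte 2: 0xB7
0x56 XOR 0xB7 = 0xE1

Answer: 0xE1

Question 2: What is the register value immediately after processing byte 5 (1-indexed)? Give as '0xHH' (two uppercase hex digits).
Answer: 0xDA

Derivation:
After byte 1 (0xA9): reg=0x56
After byte 2 (0xB7): reg=0xA9
After byte 3 (0xC5): reg=0x03
After byte 4 (0xF1): reg=0xD0
After byte 5 (0x4D): reg=0xDA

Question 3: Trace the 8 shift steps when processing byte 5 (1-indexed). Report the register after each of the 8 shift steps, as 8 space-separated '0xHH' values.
Answer: 0x3D 0x7A 0xF4 0xEF 0xD9 0xB5 0x6D 0xDA

Derivation:
After byte 1 (0xA9): reg=0x56
After byte 2 (0xB7): reg=0xA9
After byte 3 (0xC5): reg=0x03
After byte 4 (0xF1): reg=0xD0
Register before byte 5: 0xD0
After XOR with byte 0x4D: 0x9D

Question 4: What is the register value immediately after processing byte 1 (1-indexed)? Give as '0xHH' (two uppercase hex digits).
After byte 1 (0xA9): reg=0x56

Answer: 0x56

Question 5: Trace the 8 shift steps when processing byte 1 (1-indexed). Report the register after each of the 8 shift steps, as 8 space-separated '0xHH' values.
Answer: 0x55 0xAA 0x53 0xA6 0x4B 0x96 0x2B 0x56

Derivation:
Register before byte 1: 0x00
After XOR with byte 0xA9: 0xA9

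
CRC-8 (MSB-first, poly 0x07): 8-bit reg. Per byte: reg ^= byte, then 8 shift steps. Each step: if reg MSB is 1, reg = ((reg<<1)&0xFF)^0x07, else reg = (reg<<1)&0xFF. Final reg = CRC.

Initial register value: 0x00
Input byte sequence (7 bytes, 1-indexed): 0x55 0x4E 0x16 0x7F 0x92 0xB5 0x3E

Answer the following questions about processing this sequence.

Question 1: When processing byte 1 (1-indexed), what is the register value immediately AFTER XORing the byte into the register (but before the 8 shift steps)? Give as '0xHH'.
Register before byte 1: 0x00
Byte 1: 0x55
0x00 XOR 0x55 = 0x55

Answer: 0x55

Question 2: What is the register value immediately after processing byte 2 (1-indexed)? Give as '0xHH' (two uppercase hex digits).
After byte 1 (0x55): reg=0xAC
After byte 2 (0x4E): reg=0xA0

Answer: 0xA0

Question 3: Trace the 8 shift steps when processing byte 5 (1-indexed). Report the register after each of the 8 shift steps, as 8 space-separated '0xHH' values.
Answer: 0xB5 0x6D 0xDA 0xB3 0x61 0xC2 0x83 0x01

Derivation:
After byte 1 (0x55): reg=0xAC
After byte 2 (0x4E): reg=0xA0
After byte 3 (0x16): reg=0x0B
After byte 4 (0x7F): reg=0x4B
Register before byte 5: 0x4B
After XOR with byte 0x92: 0xD9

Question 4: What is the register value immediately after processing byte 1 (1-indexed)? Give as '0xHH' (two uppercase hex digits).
After byte 1 (0x55): reg=0xAC

Answer: 0xAC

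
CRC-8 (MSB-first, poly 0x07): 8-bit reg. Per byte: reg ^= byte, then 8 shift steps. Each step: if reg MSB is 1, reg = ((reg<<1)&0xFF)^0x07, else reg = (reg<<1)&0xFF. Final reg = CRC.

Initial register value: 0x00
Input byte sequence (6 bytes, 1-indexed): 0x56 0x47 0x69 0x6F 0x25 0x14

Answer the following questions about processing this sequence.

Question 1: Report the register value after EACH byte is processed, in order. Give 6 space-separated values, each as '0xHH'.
0xA5 0xA0 0x71 0x5A 0x7A 0x0D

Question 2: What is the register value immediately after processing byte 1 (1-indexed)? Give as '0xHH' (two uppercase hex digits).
After byte 1 (0x56): reg=0xA5

Answer: 0xA5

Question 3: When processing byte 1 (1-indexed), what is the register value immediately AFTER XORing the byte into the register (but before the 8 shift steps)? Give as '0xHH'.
Register before byte 1: 0x00
Byte 1: 0x56
0x00 XOR 0x56 = 0x56

Answer: 0x56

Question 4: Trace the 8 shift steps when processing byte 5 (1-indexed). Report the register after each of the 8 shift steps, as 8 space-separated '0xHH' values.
Answer: 0xFE 0xFB 0xF1 0xE5 0xCD 0x9D 0x3D 0x7A

Derivation:
After byte 1 (0x56): reg=0xA5
After byte 2 (0x47): reg=0xA0
After byte 3 (0x69): reg=0x71
After byte 4 (0x6F): reg=0x5A
Register before byte 5: 0x5A
After XOR with byte 0x25: 0x7F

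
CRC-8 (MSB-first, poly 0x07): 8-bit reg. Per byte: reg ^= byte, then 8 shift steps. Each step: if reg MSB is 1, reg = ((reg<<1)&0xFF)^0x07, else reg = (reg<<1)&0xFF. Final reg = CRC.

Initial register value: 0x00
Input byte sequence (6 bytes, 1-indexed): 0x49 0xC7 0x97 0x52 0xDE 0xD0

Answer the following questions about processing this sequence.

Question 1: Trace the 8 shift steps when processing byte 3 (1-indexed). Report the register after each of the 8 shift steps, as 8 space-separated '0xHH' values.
After byte 1 (0x49): reg=0xF8
After byte 2 (0xC7): reg=0xBD
Register before byte 3: 0xBD
After XOR with byte 0x97: 0x2A

Answer: 0x54 0xA8 0x57 0xAE 0x5B 0xB6 0x6B 0xD6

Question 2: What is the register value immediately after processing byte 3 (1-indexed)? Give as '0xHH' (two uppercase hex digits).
After byte 1 (0x49): reg=0xF8
After byte 2 (0xC7): reg=0xBD
After byte 3 (0x97): reg=0xD6

Answer: 0xD6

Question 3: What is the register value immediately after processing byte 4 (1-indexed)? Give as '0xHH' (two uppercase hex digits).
Answer: 0x95

Derivation:
After byte 1 (0x49): reg=0xF8
After byte 2 (0xC7): reg=0xBD
After byte 3 (0x97): reg=0xD6
After byte 4 (0x52): reg=0x95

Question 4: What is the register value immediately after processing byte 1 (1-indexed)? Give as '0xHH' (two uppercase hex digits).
Answer: 0xF8

Derivation:
After byte 1 (0x49): reg=0xF8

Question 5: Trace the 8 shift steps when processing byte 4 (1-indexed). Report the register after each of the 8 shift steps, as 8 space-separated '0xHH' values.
After byte 1 (0x49): reg=0xF8
After byte 2 (0xC7): reg=0xBD
After byte 3 (0x97): reg=0xD6
Register before byte 4: 0xD6
After XOR with byte 0x52: 0x84

Answer: 0x0F 0x1E 0x3C 0x78 0xF0 0xE7 0xC9 0x95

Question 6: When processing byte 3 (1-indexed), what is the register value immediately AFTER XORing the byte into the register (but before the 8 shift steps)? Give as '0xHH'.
Register before byte 3: 0xBD
Byte 3: 0x97
0xBD XOR 0x97 = 0x2A

Answer: 0x2A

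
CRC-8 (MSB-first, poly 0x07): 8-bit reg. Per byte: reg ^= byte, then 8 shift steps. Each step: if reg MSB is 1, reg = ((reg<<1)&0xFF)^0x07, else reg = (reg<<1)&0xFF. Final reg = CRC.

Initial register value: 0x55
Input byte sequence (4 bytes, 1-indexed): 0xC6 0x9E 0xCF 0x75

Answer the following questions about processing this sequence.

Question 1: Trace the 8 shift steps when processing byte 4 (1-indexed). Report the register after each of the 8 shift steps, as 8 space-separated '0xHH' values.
After byte 1 (0xC6): reg=0xF0
After byte 2 (0x9E): reg=0x0D
After byte 3 (0xCF): reg=0x40
Register before byte 4: 0x40
After XOR with byte 0x75: 0x35

Answer: 0x6A 0xD4 0xAF 0x59 0xB2 0x63 0xC6 0x8B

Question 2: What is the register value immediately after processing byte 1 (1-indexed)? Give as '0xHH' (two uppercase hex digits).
Answer: 0xF0

Derivation:
After byte 1 (0xC6): reg=0xF0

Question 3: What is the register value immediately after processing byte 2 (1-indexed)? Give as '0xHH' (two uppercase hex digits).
After byte 1 (0xC6): reg=0xF0
After byte 2 (0x9E): reg=0x0D

Answer: 0x0D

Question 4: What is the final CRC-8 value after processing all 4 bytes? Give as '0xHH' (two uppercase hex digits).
Answer: 0x8B

Derivation:
After byte 1 (0xC6): reg=0xF0
After byte 2 (0x9E): reg=0x0D
After byte 3 (0xCF): reg=0x40
After byte 4 (0x75): reg=0x8B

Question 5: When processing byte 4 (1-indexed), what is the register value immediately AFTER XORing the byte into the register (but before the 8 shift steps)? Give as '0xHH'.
Register before byte 4: 0x40
Byte 4: 0x75
0x40 XOR 0x75 = 0x35

Answer: 0x35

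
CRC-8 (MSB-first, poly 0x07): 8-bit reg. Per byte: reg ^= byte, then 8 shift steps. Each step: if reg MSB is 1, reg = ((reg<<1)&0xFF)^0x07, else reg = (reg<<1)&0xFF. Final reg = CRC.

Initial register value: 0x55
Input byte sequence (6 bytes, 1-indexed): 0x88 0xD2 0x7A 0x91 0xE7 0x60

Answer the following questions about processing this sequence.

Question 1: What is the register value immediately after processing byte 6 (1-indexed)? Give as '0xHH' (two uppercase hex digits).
Answer: 0x0C

Derivation:
After byte 1 (0x88): reg=0x1D
After byte 2 (0xD2): reg=0x63
After byte 3 (0x7A): reg=0x4F
After byte 4 (0x91): reg=0x14
After byte 5 (0xE7): reg=0xD7
After byte 6 (0x60): reg=0x0C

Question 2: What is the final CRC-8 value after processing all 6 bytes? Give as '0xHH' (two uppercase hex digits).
Answer: 0x0C

Derivation:
After byte 1 (0x88): reg=0x1D
After byte 2 (0xD2): reg=0x63
After byte 3 (0x7A): reg=0x4F
After byte 4 (0x91): reg=0x14
After byte 5 (0xE7): reg=0xD7
After byte 6 (0x60): reg=0x0C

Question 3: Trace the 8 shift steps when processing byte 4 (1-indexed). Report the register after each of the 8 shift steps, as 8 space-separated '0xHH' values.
After byte 1 (0x88): reg=0x1D
After byte 2 (0xD2): reg=0x63
After byte 3 (0x7A): reg=0x4F
Register before byte 4: 0x4F
After XOR with byte 0x91: 0xDE

Answer: 0xBB 0x71 0xE2 0xC3 0x81 0x05 0x0A 0x14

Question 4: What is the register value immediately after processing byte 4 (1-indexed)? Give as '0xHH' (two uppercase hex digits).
After byte 1 (0x88): reg=0x1D
After byte 2 (0xD2): reg=0x63
After byte 3 (0x7A): reg=0x4F
After byte 4 (0x91): reg=0x14

Answer: 0x14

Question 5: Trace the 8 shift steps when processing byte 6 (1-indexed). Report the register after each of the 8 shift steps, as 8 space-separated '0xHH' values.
After byte 1 (0x88): reg=0x1D
After byte 2 (0xD2): reg=0x63
After byte 3 (0x7A): reg=0x4F
After byte 4 (0x91): reg=0x14
After byte 5 (0xE7): reg=0xD7
Register before byte 6: 0xD7
After XOR with byte 0x60: 0xB7

Answer: 0x69 0xD2 0xA3 0x41 0x82 0x03 0x06 0x0C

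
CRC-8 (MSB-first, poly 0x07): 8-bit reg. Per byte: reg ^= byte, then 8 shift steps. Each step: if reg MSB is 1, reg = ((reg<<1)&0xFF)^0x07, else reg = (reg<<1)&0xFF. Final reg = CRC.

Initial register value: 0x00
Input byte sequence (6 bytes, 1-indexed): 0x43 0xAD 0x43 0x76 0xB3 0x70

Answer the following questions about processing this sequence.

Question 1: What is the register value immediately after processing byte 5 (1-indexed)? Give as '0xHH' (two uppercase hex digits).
After byte 1 (0x43): reg=0xCE
After byte 2 (0xAD): reg=0x2E
After byte 3 (0x43): reg=0x04
After byte 4 (0x76): reg=0x59
After byte 5 (0xB3): reg=0x98

Answer: 0x98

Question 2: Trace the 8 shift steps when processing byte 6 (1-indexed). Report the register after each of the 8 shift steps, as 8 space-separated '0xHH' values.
Answer: 0xD7 0xA9 0x55 0xAA 0x53 0xA6 0x4B 0x96

Derivation:
After byte 1 (0x43): reg=0xCE
After byte 2 (0xAD): reg=0x2E
After byte 3 (0x43): reg=0x04
After byte 4 (0x76): reg=0x59
After byte 5 (0xB3): reg=0x98
Register before byte 6: 0x98
After XOR with byte 0x70: 0xE8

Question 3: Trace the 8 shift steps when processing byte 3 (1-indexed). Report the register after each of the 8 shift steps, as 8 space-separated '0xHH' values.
After byte 1 (0x43): reg=0xCE
After byte 2 (0xAD): reg=0x2E
Register before byte 3: 0x2E
After XOR with byte 0x43: 0x6D

Answer: 0xDA 0xB3 0x61 0xC2 0x83 0x01 0x02 0x04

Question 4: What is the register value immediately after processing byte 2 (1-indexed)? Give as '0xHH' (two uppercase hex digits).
Answer: 0x2E

Derivation:
After byte 1 (0x43): reg=0xCE
After byte 2 (0xAD): reg=0x2E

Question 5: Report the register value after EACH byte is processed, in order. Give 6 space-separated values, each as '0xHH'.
0xCE 0x2E 0x04 0x59 0x98 0x96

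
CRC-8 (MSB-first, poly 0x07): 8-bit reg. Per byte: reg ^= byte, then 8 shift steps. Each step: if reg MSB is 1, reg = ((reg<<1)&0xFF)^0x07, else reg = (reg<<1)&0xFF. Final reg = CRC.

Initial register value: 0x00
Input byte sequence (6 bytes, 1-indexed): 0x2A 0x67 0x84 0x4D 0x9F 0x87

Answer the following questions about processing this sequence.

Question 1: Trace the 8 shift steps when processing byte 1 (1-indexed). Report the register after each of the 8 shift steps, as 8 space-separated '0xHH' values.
Answer: 0x54 0xA8 0x57 0xAE 0x5B 0xB6 0x6B 0xD6

Derivation:
Register before byte 1: 0x00
After XOR with byte 0x2A: 0x2A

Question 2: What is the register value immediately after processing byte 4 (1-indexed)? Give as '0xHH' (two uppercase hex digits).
After byte 1 (0x2A): reg=0xD6
After byte 2 (0x67): reg=0x1E
After byte 3 (0x84): reg=0xCF
After byte 4 (0x4D): reg=0x87

Answer: 0x87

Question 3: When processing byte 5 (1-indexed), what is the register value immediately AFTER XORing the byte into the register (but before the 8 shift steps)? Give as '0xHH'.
Register before byte 5: 0x87
Byte 5: 0x9F
0x87 XOR 0x9F = 0x18

Answer: 0x18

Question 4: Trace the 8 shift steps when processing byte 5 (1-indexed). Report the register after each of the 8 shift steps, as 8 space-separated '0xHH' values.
After byte 1 (0x2A): reg=0xD6
After byte 2 (0x67): reg=0x1E
After byte 3 (0x84): reg=0xCF
After byte 4 (0x4D): reg=0x87
Register before byte 5: 0x87
After XOR with byte 0x9F: 0x18

Answer: 0x30 0x60 0xC0 0x87 0x09 0x12 0x24 0x48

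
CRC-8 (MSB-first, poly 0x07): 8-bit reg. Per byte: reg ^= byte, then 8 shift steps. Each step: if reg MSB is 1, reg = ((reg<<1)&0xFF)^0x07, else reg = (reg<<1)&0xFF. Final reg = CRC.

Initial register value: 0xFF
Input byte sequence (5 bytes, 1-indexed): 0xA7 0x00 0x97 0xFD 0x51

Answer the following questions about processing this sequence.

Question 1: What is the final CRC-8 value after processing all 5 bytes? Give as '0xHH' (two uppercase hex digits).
Answer: 0x11

Derivation:
After byte 1 (0xA7): reg=0x8F
After byte 2 (0x00): reg=0xA4
After byte 3 (0x97): reg=0x99
After byte 4 (0xFD): reg=0x3B
After byte 5 (0x51): reg=0x11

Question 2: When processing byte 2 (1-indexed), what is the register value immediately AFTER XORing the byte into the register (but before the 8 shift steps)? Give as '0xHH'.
Register before byte 2: 0x8F
Byte 2: 0x00
0x8F XOR 0x00 = 0x8F

Answer: 0x8F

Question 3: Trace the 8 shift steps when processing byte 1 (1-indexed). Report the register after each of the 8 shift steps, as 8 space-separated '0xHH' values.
Register before byte 1: 0xFF
After XOR with byte 0xA7: 0x58

Answer: 0xB0 0x67 0xCE 0x9B 0x31 0x62 0xC4 0x8F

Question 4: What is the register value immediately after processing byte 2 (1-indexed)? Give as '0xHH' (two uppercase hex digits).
Answer: 0xA4

Derivation:
After byte 1 (0xA7): reg=0x8F
After byte 2 (0x00): reg=0xA4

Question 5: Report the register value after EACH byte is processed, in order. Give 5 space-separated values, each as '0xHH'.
0x8F 0xA4 0x99 0x3B 0x11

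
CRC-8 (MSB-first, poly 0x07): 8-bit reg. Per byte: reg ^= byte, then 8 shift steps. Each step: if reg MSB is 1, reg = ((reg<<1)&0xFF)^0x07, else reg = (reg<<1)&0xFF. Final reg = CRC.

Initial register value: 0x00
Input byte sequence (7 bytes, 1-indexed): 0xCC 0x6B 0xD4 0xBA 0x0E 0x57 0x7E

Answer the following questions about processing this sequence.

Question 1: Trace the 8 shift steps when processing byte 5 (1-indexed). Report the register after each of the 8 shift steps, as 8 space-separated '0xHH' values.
Answer: 0x4F 0x9E 0x3B 0x76 0xEC 0xDF 0xB9 0x75

Derivation:
After byte 1 (0xCC): reg=0x6A
After byte 2 (0x6B): reg=0x07
After byte 3 (0xD4): reg=0x37
After byte 4 (0xBA): reg=0xAA
Register before byte 5: 0xAA
After XOR with byte 0x0E: 0xA4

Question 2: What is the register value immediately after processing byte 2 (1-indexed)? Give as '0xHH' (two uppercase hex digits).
Answer: 0x07

Derivation:
After byte 1 (0xCC): reg=0x6A
After byte 2 (0x6B): reg=0x07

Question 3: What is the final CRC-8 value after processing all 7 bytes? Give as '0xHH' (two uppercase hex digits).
After byte 1 (0xCC): reg=0x6A
After byte 2 (0x6B): reg=0x07
After byte 3 (0xD4): reg=0x37
After byte 4 (0xBA): reg=0xAA
After byte 5 (0x0E): reg=0x75
After byte 6 (0x57): reg=0xEE
After byte 7 (0x7E): reg=0xF9

Answer: 0xF9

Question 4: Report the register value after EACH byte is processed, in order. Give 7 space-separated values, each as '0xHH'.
0x6A 0x07 0x37 0xAA 0x75 0xEE 0xF9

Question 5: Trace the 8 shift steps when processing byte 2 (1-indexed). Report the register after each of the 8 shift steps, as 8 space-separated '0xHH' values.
After byte 1 (0xCC): reg=0x6A
Register before byte 2: 0x6A
After XOR with byte 0x6B: 0x01

Answer: 0x02 0x04 0x08 0x10 0x20 0x40 0x80 0x07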